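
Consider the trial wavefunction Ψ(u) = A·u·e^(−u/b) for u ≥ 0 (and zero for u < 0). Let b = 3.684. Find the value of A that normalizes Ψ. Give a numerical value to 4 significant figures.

Normalization requires ∫|Ψ|² du = 1, integrated from 0 to ∞.
Carrying out the integral gives A² · b^3/4.
So A² = (b^3/4)^(−1).
With b = 3.684: A² = 0.080002 and A = 0.28285.

A ≈ 0.2828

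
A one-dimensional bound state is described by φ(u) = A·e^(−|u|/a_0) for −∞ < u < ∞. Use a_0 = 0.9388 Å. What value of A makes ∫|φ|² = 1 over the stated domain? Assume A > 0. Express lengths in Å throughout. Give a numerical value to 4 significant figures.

A ≈ 1.032 Å^(-1/2)

Normalization requires ∫|φ|² du = 1, integrated from −∞ to ∞.
Recall ∫₀^∞ u^m e^(−u/β) du = m!·β^(m+1), ∫|φ|² du = A²·(a_0).
Hence A² = 1/[a_0].
Substituting a_0 = 0.9388 gives A² = 1.0652, so A = 1.0321.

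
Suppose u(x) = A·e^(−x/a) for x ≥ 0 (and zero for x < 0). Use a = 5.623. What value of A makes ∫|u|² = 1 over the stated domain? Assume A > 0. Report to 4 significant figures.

We need A² ∫|f|² dx = 1, taking the integral from 0 to ∞.
With ∫₀^∞ x^0 e^(−αx) dx = 0!/α^1, carrying out the integral gives A² · a/2.
So A² = (a/2)^(−1).
Plugging in a = 5.623 yields A = 0.59639.

A ≈ 0.5964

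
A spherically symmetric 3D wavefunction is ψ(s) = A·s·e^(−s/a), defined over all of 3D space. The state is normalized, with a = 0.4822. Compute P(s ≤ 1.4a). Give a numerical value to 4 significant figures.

P ≈ 0.1523

P = ∫ |ψ|² 4πs² ds over s ≤ 1.4a.
A² is fixed by ∫₀^∞ 4πs²|ψ|² ds = 1, i.e. A² = (3·π·a^5)^(−1).
Let u = s/a; then A², 4π and the length scale all cancel, so P = ∫_{0}^{1.4} u^4·e^(-2·u) du ÷ ∫_{0}^{∞} u^4·e^(-2·u) du.
With ∫ u^4·e^(-2·u) du = -(u^4/2 + u^3 + 3·u^2/2 + 3·u/2 + 3/4)·e^(-2·u) + C, the region integral is ≈ 0.114243 and the full one is 3/4.
The region integral divided by the full integral gives P = 0.15232.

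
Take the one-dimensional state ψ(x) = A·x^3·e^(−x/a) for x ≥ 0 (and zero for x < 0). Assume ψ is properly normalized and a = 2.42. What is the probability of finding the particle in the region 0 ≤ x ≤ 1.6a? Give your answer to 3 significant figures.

P ≈ 0.0446

|ψ|² is the probability density, so P = ∫_{0}^{1.6a} |ψ|² dx.
Since A² = 1/(45·a^7/8), this is the region integral divided by the full normalization integral.
In terms of u = x/a (A² and the length scale cancel between numerator and denominator), P = [∫_{0}^{1.6} u^6·e^(-2·u) du] / [∫_{0}^{∞} u^6·e^(-2·u) du].
Using ∫ u^6·e^(-2·u) du = -(4·u^6 + 12·u^5 + 30·u^4 + 60·u^3 + 90·u^2 + 90·u + 45)·e^(-2·u)/8, the numerator is ≈ 0.25098 and the denominator is 45/8.
Taking the ratio, P = 0.04462.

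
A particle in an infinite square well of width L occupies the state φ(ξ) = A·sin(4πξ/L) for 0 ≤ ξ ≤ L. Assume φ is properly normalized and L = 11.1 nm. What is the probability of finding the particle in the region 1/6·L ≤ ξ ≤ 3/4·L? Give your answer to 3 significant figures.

P = ∫_{1/6·L}^{3/4·L} |φ(ξ)|² dξ.
Since A² = 1/(L/2), this is the region integral divided by the full normalization integral.
Let u = ξ/L; then A² and the length scale cancel, so P = ∫_{1/6}^{3/4} sin(4·π·u)^2 du ÷ ∫_{0}^{1} sin(4·π·u)^2 du.
Using ∫ sin(4·π·u)^2 du = u/2 - sin(4·π·u)·cos(4·π·u)/(8·π), the numerator is -√(3)/(32·π) + 7/24 and the denominator is 1/2.
The result is P = -√(3)/(16·π) + 7/12.

P ≈ 0.549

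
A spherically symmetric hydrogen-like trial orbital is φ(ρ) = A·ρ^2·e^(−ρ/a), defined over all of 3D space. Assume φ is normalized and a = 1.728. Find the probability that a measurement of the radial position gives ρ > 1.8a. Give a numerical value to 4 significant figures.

P ≈ 0.9267

Integrate the radial probability density 4πρ²|φ|² over ρ > 1.8a.
A² is fixed by ∫₀^∞ 4πρ²|φ|² dρ = 1, i.e. A² = (45·π·a^7/2)^(−1).
Let u = ρ/a; then A², 4π and the length scale all cancel, so P = ∫_{1.8}^{∞} u^6·e^(-2·u) du ÷ ∫_{0}^{∞} u^6·e^(-2·u) du.
Using ∫ u^6·e^(-2·u) du = -(4·u^6 + 12·u^5 + 30·u^4 + 60·u^3 + 90·u^2 + 90·u + 45)·e^(-2·u)/8, the numerator is ≈ 5.21284 and the denominator is 45/8.
Taking the ratio yields P = 0.92673.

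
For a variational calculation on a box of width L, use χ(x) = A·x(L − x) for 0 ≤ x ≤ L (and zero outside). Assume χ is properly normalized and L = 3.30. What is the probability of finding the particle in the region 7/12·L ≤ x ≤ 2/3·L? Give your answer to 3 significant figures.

P = ∫_{7/12·L}^{2/3·L} |χ(x)|² dx.
With A² fixed by ∫|χ|² = 1, i.e. A² = (L^5/30)^(−1), substitute and integrate.
Substituting u = x/L, A² and the length scale cancel in the ratio: P = ∫_{7/12}^{2/3} u^2·(1 - u)^2 du / ∫_{0}^{1} u^2·(1 - u)^2 du.
An antiderivative of u^2·(1 - u)^2 is u^3·(6·u^2 - 15·u + 10)/30; evaluating from 7/12 to 2/3 gives ≈ 0.0045581, while the full integral is 1/30.
This works out to P = 0.1367.

P ≈ 0.137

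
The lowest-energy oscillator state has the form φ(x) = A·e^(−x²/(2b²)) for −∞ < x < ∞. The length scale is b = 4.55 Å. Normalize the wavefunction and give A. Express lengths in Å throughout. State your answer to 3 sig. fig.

A ≈ 0.352 Å^(-1/2)

The normalization condition is ∫|φ|² dx = 1 from −∞ to ∞.
With ∫_{−∞}^{∞} x^(2m) e^(−αx²) dx = (2m−1)!!·√π / (2^m α^(m+1/2)), with φ = A·e^(−x²/(2b²)), the integral evaluates to A²·[√(π)·b].
Substituting b = 4.55 gives A² = 0.1240, so A = 0.3521.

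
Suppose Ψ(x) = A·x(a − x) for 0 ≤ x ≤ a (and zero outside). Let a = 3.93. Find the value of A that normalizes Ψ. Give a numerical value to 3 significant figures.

A ≈ 0.179

Require ∫ |Ψ|² dx = 1 over the whole domain.
Expanding the polynomial and integrating term by term, with Ψ = A·x(a − x), the integral evaluates to A²·[a^5/30].
Hence A² = 1/[a^5/30].
With a = 3.93: A² = 0.03200 and A = 0.1789.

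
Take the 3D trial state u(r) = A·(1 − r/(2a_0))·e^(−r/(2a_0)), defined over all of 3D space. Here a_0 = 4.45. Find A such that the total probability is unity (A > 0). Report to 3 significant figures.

A ≈ 0.0212

Normalization requires ∫|u|² 4πr² dr = 1, integrated from 0 to ∞.
Recall ∫₀^∞ r^m e^(−r/β) dr = m!·β^(m+1), the integral (without the A² prefactor) comes out to 8·π·a_0^3.
Hence A² = 1/[8·π·a_0^3].
Substituting a_0 = 4.45 gives A² = 0.0004515, so A = 0.02125.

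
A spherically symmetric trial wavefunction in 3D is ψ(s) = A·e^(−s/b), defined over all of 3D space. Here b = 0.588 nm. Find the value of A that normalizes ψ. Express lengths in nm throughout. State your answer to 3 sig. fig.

The normalization condition is ∫|ψ|² 4πs² ds = 1 from 0 to ∞.
In 3D with spherical symmetry the volume element is 4πs² ds.
With ∫₀^∞ s^2 e^(−αs) ds = 2!/α^3, the integral (without the A² prefactor) comes out to π·b^3.
So A² = (π·b^3)^(−1).
Plugging in b = 0.588 yields A = 1.251.

A ≈ 1.25 nm^(-3/2)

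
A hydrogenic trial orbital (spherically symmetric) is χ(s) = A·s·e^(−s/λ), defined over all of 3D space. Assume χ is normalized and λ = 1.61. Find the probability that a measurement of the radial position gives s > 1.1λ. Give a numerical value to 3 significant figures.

With dV = 4πs²ds, the probability is ∫|χ|² dV over s > 1.1λ.
Normalization gives A² = 1/(3·π·λ^5).
Let u = s/λ; then A², 4π and the length scale all cancel, so P = ∫_{1.1}^{∞} u^4·e^(-2·u) du ÷ ∫_{0}^{∞} u^4·e^(-2·u) du.
Using ∫ u^4·e^(-2·u) du = -(u^4/2 + u^3 + 3·u^2/2 + 3·u/2 + 3/4)·e^(-2·u), the numerator is ≈ 0.69563 and the denominator is 3/4.
The region integral divided by the full integral gives P = 0.9275.

P ≈ 0.928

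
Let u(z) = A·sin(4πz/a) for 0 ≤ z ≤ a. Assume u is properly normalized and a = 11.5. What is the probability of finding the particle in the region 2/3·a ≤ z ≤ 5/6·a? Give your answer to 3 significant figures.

P ≈ 0.0978

P = ∫_{2/3·a}^{5/6·a} |u(z)|² dz.
With A² fixed by ∫|u|² = 1, i.e. A² = (a/2)^(−1), substitute and integrate.
In terms of t = z/a (A² and the length scale cancel between numerator and denominator), P = [∫_{2/3}^{5/6} sin(4·π·t)^2 dt] / [∫_{0}^{1} sin(4·π·t)^2 dt].
With ∫ sin(4·π·t)^2 dt = t/2 - sin(4·π·t)·cos(4·π·t)/(8·π) + C, the region integral is -√(3)/(16·π) + 1/12 and the full one is 1/2.
This works out to P = (-√(3)/8 + π/6)/π.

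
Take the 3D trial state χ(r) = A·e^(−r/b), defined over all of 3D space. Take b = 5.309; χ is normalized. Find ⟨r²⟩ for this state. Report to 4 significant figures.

⟨r²⟩ = ∫ r^2 |χ|² 4πr² dr over the full domain.
Since the A² factors cancel between numerator and denominator, ⟨r²⟩ = 3·b^2.
With b = 5.309, ⟨r^2⟩ = 84.556.

⟨r^2⟩ ≈ 84.56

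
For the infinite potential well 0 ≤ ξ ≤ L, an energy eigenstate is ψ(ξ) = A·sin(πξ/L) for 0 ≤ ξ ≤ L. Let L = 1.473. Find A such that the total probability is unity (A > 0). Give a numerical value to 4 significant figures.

The normalization condition is ∫|ψ|² dξ = 1 from 0 to L.
With ψ = A·sin(πξ/L), the integral evaluates to A²·[L/2].
Setting this equal to 1 gives A² = 1/(L/2).
Plugging in L = 1.473 yields A = 1.1652.

A ≈ 1.165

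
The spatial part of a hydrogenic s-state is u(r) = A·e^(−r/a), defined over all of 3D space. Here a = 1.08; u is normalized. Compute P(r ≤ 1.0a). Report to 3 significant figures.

P ≈ 0.323

P = ∫ |u|² 4πr² dr over r ≤ 1.0a.
Normalization gives A² = 1/(π·a^3).
Let t = r/a; then A², 4π and the length scale all cancel, so P = ∫_{0}^{1.0} t^2·e^(-2·t) dt ÷ ∫_{0}^{∞} t^2·e^(-2·t) dt.
With ∫ t^2·e^(-2·t) dt = -(2·t^2 + 2·t + 1)·e^(-2·t)/4 + C, the region integral is 1/4 - 5·e^(-2)/4 and the full one is 1/4.
This evaluates to P = 0.3233.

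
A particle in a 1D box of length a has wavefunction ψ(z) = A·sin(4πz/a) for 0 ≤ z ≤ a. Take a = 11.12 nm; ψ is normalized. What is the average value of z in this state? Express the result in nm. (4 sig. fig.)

By definition ⟨z⟩ = ∫ z |ψ(z)|² dz.
The ratio of the moment integral to the normalization integral gives ⟨z⟩ = a/2.
Putting a = 11.12 gives 5.5600.

⟨z⟩ ≈ 5.560 nm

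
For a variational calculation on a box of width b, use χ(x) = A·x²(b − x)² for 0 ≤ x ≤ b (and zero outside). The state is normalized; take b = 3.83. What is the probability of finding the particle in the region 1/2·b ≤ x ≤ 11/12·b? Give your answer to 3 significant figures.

P ≈ 0.500

|χ|² is the probability density, so P = ∫_{1/2·b}^{11/12·b} |χ|² dx.
Since A² = 1/(b^9/630), this is the region integral divided by the full normalization integral.
Substituting u = x/b, A² and the length scale cancel in the ratio: P = ∫_{1/2}^{11/12} u^4·(1 - u)^4 du / ∫_{0}^{1} u^4·(1 - u)^4 du.
Using ∫ u^4·(1 - u)^4 du = u^5·(70·u^4 - 315·u^3 + 540·u^2 - 420·u + 126)/630, the numerator is ≈ 0.00079305 and the denominator is 1/630.
The result is P = 0.4996.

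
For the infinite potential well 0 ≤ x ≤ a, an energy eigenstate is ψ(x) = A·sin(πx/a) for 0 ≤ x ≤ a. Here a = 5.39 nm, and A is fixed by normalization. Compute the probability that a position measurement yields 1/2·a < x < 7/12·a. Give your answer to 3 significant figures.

P ≈ 0.163

P = ∫_{1/2·a}^{7/12·a} |ψ(x)|² dx.
With A² fixed by ∫|ψ|² = 1, i.e. A² = (a/2)^(−1), substitute and integrate.
Substituting u = x/a, A² and the length scale cancel in the ratio: P = ∫_{1/2}^{7/12} sin(π·u)^2 du / ∫_{0}^{1} sin(π·u)^2 du.
With ∫ sin(π·u)^2 du = u/2 - sin(2·π·u)/(4·π) + C, the region integral is 1/(8·π) + 1/24 and the full one is 1/2.
Evaluating gives P = (3 + π)/(12·π).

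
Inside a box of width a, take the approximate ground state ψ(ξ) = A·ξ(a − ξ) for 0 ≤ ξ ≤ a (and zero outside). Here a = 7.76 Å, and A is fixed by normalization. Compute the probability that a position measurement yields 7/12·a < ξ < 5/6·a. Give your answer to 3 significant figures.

The probability is P = ∫ |ψ|² dξ over [7/12·a, 5/6·a].
Since A² = 1/(a^5/30), this is the region integral divided by the full normalization integral.
Let u = ξ/a; then A² and the length scale cancel, so P = ∫_{7/12}^{5/6} u^2·(1 - u)^2 du ÷ ∫_{0}^{1} u^2·(1 - u)^2 du.
Using ∫ u^2·(1 - u)^2 du = u^3·(6·u^2 - 15·u + 10)/30, the numerator is ≈ 0.010371 and the denominator is 1/30.
This works out to P = 0.3111.

P ≈ 0.311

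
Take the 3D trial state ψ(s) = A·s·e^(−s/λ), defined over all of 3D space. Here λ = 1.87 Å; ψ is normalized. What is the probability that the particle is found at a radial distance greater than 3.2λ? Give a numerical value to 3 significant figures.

P ≈ 0.235

P = ∫ |ψ|² 4πs² ds over s > 3.2λ.
Normalization gives A² = 1/(3·π·λ^5).
In terms of u = s/λ (A², 4π and the length scale all cancel between numerator and denominator), P = [∫_{3.2}^{∞} u^4·e^(-2·u) du] / [∫_{0}^{∞} u^4·e^(-2·u) du].
An antiderivative of u^4·e^(-2·u) is -(u^4/2 + u^3 + 3·u^2/2 + 3·u/2 + 3/4)·e^(-2·u); evaluating from 3.2 to ∞ gives ≈ 0.17630, while the full integral is 3/4.
This evaluates to P = 0.2351.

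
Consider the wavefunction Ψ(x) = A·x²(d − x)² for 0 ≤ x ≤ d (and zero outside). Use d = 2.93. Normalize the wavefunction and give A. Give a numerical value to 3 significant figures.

The normalization condition is ∫|Ψ|² dx = 1 from 0 to d.
Expanding the polynomial and integrating term by term, ∫|Ψ|² dx = A²·(d^9/630).
Hence A² = 1/[d^9/630].
Substituting d = 2.93 gives A² = 0.03959, so A = 0.1990.

A ≈ 0.199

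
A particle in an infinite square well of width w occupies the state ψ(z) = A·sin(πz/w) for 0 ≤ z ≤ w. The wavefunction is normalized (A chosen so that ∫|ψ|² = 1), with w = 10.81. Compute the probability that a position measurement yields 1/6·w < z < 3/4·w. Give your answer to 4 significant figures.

P = ∫_{1/6·w}^{3/4·w} |ψ(z)|² dz.
With A² fixed by ∫|ψ|² = 1, i.e. A² = (w/2)^(−1), substitute and integrate.
Let u = z/w; then A² and the length scale cancel, so P = ∫_{1/6}^{3/4} sin(π·u)^2 du ÷ ∫_{0}^{1} sin(π·u)^2 du.
With ∫ sin(π·u)^2 du = u/2 - sin(2·π·u)/(4·π) + C, the region integral is √(3)/(8·π) + 1/(4·π) + 7/24 and the full one is 1/2.
The result is P = (3·√(3) + 6 + 7·π)/(12·π).

P ≈ 0.8803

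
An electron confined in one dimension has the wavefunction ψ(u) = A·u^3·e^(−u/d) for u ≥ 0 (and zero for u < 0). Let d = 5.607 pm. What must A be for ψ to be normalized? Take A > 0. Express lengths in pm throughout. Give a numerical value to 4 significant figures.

Require ∫ |ψ|² du = 1 over the whole domain.
Carrying out the integral gives A² · 45·d^7/8.
Hence A² = 1/[45·d^7/8].
With d = 5.607: A² = 0.0000010204 and A = 0.0010101.

A ≈ 0.001010 pm^(-7/2)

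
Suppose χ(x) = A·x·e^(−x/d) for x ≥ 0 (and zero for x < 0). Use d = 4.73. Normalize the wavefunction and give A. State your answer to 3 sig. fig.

Normalization requires ∫|χ|² dx = 1, integrated from 0 to ∞.
With ∫₀^∞ x^2 e^(−αx) dx = 2!/α^3, carrying out the integral gives A² · d^3/4.
Hence A² = 1/[d^3/4].
With d = 4.73: A² = 0.03780 and A = 0.1944.

A ≈ 0.194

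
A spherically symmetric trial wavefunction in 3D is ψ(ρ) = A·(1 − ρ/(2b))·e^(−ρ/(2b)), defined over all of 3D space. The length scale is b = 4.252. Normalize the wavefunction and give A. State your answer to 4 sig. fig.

The normalization condition is ∫|ψ|² 4πρ² dρ = 1 from 0 to ∞.
In 3D with spherical symmetry the volume element is 4πρ² dρ.
With ∫₀^∞ ρ^4 e^(−αρ) dρ = 4!/α^5, with ψ = A·(1 − ρ/(2b))·e^(−ρ/(2b)), the integral evaluates to A²·[8·π·b^3].
Hence A² = 1/[8·π·b^3].
Substituting b = 4.252 gives A² = 0.00051758, so A = 0.022750.

A ≈ 0.02275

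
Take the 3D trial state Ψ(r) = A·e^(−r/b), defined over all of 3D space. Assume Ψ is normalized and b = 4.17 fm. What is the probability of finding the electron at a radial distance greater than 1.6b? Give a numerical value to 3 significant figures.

P = ∫ |Ψ|² 4πr² dr over r > 1.6b.
Normalization gives A² = 1/(π·b^3).
Substituting u = r/b, A², 4π and the length scale all cancel in the ratio: P = ∫_{1.6}^{∞} u^2·e^(-2·u) du / ∫_{0}^{∞} u^2·e^(-2·u) du.
Using ∫ u^2·e^(-2·u) du = -(2·u^2 + 2·u + 1)·e^(-2·u)/4, the numerator is 233·e^(-16/5)/100 and the denominator is 1/4.
The region integral divided by the full integral gives P = 0.3799.

P ≈ 0.380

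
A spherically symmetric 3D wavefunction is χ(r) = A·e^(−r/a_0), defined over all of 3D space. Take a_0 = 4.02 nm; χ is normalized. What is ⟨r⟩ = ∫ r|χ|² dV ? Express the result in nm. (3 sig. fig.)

⟨r⟩ ≈ 6.03 nm

The expectation value is the |χ|²-weighted average of r: ∫ r|χ|² 4πr² dr.
Evaluating both integrals, ⟨r⟩ = 3·a_0/2.
Putting a_0 = 4.02 gives 6.030.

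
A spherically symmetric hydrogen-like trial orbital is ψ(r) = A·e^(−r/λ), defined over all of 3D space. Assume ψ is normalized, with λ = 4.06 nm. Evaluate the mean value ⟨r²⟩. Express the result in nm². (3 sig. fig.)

⟨r²⟩ = ∫ r^2 |ψ|² 4πr² dr over the full domain.
With ∫₀^∞ r^4 e^(−αr) dr = 4!/α^5, evaluating both integrals, ⟨r²⟩ = 3·λ^2.
With λ = 4.06, ⟨r^2⟩ = 49.45.

⟨r^2⟩ ≈ 49.5 nm^2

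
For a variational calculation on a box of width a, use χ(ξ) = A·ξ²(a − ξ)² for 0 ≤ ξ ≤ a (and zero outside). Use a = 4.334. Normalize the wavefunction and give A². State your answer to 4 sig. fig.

Normalization requires ∫|χ|² dξ = 1, integrated from 0 to a.
Expanding the polynomial and integrating term by term, the integral (without the A² prefactor) comes out to a^9/630.
Substituting a = 4.334 gives A² = 0.0011677, so A = 0.034172.

A^2 ≈ 0.001168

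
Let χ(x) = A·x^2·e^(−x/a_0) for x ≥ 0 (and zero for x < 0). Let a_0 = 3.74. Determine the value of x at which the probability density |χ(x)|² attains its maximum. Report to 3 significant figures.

x ≈ 7.48

Set d/dx [|χ(x)|²] = 0 and solve for x > 0.
This gives x = 2·a_0.
With a_0 = 3.74, the most probable position is 7.480.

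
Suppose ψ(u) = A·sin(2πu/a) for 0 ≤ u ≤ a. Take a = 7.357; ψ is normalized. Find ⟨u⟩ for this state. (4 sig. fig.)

⟨u⟩ ≈ 3.679

The expectation value is the |ψ|²-weighted average of u: ∫ u|ψ|² du.
Using sin²θ = (1 − cos 2θ)/2, since the A² factors cancel between numerator and denominator, ⟨u⟩ = a/2.
With a = 7.357, ⟨u⟩ = 3.6785.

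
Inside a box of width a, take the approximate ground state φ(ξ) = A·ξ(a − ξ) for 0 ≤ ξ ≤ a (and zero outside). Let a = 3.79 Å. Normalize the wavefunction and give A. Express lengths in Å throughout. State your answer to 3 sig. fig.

A ≈ 0.196 Å^(-5/2)

The normalization condition is ∫|φ|² dξ = 1 from 0 to a.
Carrying out the integral gives A² · a^5/30.
Setting this equal to 1 gives A² = 1/(a^5/30).
Substituting a = 3.79 gives A² = 0.03836, so A = 0.1959.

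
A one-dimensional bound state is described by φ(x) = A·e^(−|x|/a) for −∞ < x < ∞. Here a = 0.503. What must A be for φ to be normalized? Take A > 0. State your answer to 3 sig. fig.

Normalization requires ∫|φ|² dx = 1, integrated from −∞ to ∞.
The integral (without the A² prefactor) comes out to a.
Hence A² = 1/[a].
Plugging in a = 0.503 yields A = 1.410.

A ≈ 1.41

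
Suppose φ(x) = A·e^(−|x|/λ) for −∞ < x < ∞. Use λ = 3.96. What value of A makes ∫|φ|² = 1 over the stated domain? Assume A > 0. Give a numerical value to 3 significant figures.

A ≈ 0.503

The normalization condition is ∫|φ|² dx = 1 from −∞ to ∞.
With ∫₀^∞ x^0 e^(−αx) dx = 0!/α^1, the integral (without the A² prefactor) comes out to λ.
Plugging in λ = 3.96 yields A = 0.5025.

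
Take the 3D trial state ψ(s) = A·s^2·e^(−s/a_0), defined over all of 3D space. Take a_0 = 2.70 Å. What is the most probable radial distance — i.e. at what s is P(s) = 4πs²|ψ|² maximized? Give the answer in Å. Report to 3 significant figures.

The maximum of P(s) = 4πs²|ψ|² occurs where its derivative vanishes.
This gives s = 3·a_0.
With a_0 = 2.70, the most probable radial distance is 8.100 Å.

s ≈ 8.10 Å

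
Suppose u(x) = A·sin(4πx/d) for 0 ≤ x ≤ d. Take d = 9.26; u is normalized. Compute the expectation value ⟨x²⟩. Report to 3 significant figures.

⟨x^2⟩ ≈ 28.3

The expectation value is the |u|²-weighted average of x^2: ∫ x^2|u|² dx.
With ∫₀^d sin²(nπx/d) dx = d/2, since the A² factors cancel between numerator and denominator, ⟨x²⟩ = -d^2/(32·π^2) + d^2/3.
Putting d = 9.26 gives 28.31.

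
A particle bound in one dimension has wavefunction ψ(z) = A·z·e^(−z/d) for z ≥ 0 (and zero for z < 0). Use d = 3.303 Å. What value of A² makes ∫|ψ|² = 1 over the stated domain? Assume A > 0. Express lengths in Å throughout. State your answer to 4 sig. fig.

Normalization requires ∫|ψ|² dz = 1, integrated from 0 to ∞.
Using ∫₀^∞ zⁿ e^(−αz) dz = n!/αⁿ⁺¹, the integral (without the A² prefactor) comes out to d^3/4.
Substituting d = 3.303 gives A² = 0.11100, so A = 0.33317.

A^2 ≈ 0.1110 Å^(-3)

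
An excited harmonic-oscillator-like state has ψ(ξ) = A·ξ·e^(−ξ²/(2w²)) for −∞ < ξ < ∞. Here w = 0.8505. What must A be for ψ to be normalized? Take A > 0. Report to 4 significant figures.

A ≈ 1.354

Require ∫ |ψ|² dξ = 1 over the whole domain.
With ∫_{−∞}^{∞} ξ^(2m) e^(−αξ²) dξ = (2m−1)!!·√π / (2^m α^(m+1/2)), carrying out the integral gives A² · √(π)·w^3/2.
Hence A² = 1/[√(π)·w^3/2].
Substituting w = 0.8505 gives A² = 1.8341, so A = 1.3543.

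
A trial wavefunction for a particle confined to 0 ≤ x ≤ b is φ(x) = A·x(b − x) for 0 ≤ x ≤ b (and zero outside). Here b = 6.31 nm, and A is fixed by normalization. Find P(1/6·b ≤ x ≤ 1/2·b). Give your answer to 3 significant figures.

P = ∫_{1/6·b}^{1/2·b} |φ(x)|² dx.
Since A² = 1/(b^5/30), this is the region integral divided by the full normalization integral.
Let u = x/b; then A² and the length scale cancel, so P = ∫_{1/6}^{1/2} u^2·(1 - u)^2 du ÷ ∫_{0}^{1} u^2·(1 - u)^2 du.
Using ∫ u^2·(1 - u)^2 du = u^3·(6·u^2 - 15·u + 10)/30, the numerator is ≈ 0.015484 and the denominator is 1/30.
Evaluating gives P = 301/648.

P ≈ 0.465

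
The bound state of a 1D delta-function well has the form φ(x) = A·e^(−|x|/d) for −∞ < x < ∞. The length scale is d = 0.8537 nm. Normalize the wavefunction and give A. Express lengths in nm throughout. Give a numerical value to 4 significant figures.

We need A² ∫|f|² dx = 1, taking the integral from −∞ to ∞.
Recall ∫₀^∞ x^m e^(−x/β) dx = m!·β^(m+1), carrying out the integral gives A² · d.
Setting this equal to 1 gives A² = 1/(d).
Substituting d = 0.8537 gives A² = 1.1714, so A = 1.0823.

A ≈ 1.082 nm^(-1/2)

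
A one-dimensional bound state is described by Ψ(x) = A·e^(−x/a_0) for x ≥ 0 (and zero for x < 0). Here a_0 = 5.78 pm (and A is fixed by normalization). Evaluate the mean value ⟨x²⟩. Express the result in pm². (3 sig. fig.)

⟨x²⟩ = ∫ x^2 |Ψ|² dx over the full domain.
With ∫₀^∞ x^2 e^(−αx) dx = 2!/α^3, evaluating both integrals, ⟨x²⟩ = a_0^2/2.
Putting a_0 = 5.78 gives 16.70.

⟨x^2⟩ ≈ 16.7 pm^2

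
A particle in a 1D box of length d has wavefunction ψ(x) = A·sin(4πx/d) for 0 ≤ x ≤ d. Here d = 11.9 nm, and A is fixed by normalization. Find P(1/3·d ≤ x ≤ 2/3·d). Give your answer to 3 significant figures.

P = ∫_{1/3·d}^{2/3·d} |ψ(x)|² dx.
Since A² = 1/(d/2), this is the region integral divided by the full normalization integral.
In terms of u = x/d (A² and the length scale cancel between numerator and denominator), P = [∫_{1/3}^{2/3} sin(4·π·u)^2 du] / [∫_{0}^{1} sin(4·π·u)^2 du].
An antiderivative of sin(4·π·u)^2 is u/2 - sin(4·π·u)·cos(4·π·u)/(8·π); evaluating from 1/3 to 2/3 gives √(3)/(16·π) + 1/6, while the full integral is 1/2.
Taking the ratio, P = (√(3)/8 + π/3)/π.

P ≈ 0.402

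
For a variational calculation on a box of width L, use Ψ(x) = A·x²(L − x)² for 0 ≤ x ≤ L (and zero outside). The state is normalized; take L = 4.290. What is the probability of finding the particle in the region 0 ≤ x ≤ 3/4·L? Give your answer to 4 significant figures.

P ≈ 0.9511

The probability is P = ∫ |Ψ|² dx over [0, 3/4·L].
With A² fixed by ∫|Ψ|² = 1, i.e. A² = (L^9/630)^(−1), substitute and integrate.
Let u = x/L; then A² and the length scale cancel, so P = ∫_{0}^{3/4} u^4·(1 - u)^4 du ÷ ∫_{0}^{1} u^4·(1 - u)^4 du.
An antiderivative of u^4·(1 - u)^4 is u^5·(70·u^4 - 315·u^3 + 540·u^2 - 420·u + 126)/630; evaluating from 0 to 3/4 gives ≈ 0.00150964, while the full integral is 1/630.
Evaluating gives P = 0.95107.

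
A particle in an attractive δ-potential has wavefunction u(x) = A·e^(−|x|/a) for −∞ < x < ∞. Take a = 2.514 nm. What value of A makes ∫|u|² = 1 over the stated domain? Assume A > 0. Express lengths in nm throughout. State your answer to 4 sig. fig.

A ≈ 0.6307 nm^(-1/2)

The normalization condition is ∫|u|² dx = 1 from −∞ to ∞.
With ∫₀^∞ x^0 e^(−αx) dx = 0!/α^1, the integral (without the A² prefactor) comes out to a.
Plugging in a = 2.514 yields A = 0.63069.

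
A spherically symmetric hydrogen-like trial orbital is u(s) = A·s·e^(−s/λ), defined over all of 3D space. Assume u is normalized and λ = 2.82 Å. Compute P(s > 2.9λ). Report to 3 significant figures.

P ≈ 0.313

P = ∫ |u|² 4πs² ds over s > 2.9λ.
A² is fixed by ∫₀^∞ 4πs²|u|² ds = 1, i.e. A² = (3·π·λ^5)^(−1).
Substituting t = s/λ, A², 4π and the length scale all cancel in the ratio: P = ∫_{2.9}^{∞} t^4·e^(-2·t) dt / ∫_{0}^{∞} t^4·e^(-2·t) dt.
An antiderivative of t^4·e^(-2·t) is -(t^4/2 + t^3 + 3·t^2/2 + 3·t/2 + 3/4)·e^(-2·t); evaluating from 2.9 to ∞ gives ≈ 0.23454, while the full integral is 3/4.
This evaluates to P = 0.3127.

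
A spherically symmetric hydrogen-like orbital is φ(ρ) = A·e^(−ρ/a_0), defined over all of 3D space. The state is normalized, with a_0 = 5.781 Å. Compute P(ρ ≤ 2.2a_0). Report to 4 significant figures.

With dV = 4πρ²dρ, the probability is ∫|φ|² dV over ρ ≤ 2.2a_0.
Normalization gives A² = 1/(π·a_0^3).
Let u = ρ/a_0; then A², 4π and the length scale all cancel, so P = ∫_{0}^{2.2} u^2·e^(-2·u) du ÷ ∫_{0}^{∞} u^2·e^(-2·u) du.
An antiderivative of u^2·e^(-2·u) is -(2·u^2 + 2·u + 1)·e^(-2·u)/4; evaluating from 0 to 2.2 gives 1/4 - 377·e^(-22/5)/100, while the full integral is 1/4.
Taking the ratio yields P = 0.81486.

P ≈ 0.8149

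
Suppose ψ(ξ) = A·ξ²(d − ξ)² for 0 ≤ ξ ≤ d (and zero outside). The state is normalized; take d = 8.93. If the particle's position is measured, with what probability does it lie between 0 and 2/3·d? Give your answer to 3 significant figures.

P ≈ 0.855

P = ∫_{0}^{2/3·d} |ψ(ξ)|² dξ.
The normalization integral ∫|ψ|²dξ over the whole domain equals d^9/630·A², and A² cancels in the ratio.
Let u = ξ/d; then A² and the length scale cancel, so P = ∫_{0}^{2/3} u^4·(1 - u)^4 du ÷ ∫_{0}^{1} u^4·(1 - u)^4 du.
Using ∫ u^4·(1 - u)^4 du = u^5·(70·u^4 - 315·u^3 + 540·u^2 - 420·u + 126)/630, the numerator is ≈ 0.0013574 and the denominator is 1/630.
This works out to P = 0.8552.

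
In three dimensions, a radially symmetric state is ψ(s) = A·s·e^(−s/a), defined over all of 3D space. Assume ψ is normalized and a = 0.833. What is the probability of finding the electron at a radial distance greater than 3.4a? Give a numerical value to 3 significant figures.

Integrate the radial probability density 4πs²|ψ|² over s > 3.4a.
Normalization gives A² = 1/(3·π·a^5).
In terms of u = s/a (A², 4π and the length scale all cancel between numerator and denominator), P = [∫_{3.4}^{∞} u^4·e^(-2·u) du] / [∫_{0}^{∞} u^4·e^(-2·u) du].
An antiderivative of u^4·e^(-2·u) is -(u^4/2 + u^3 + 3·u^2/2 + 3·u/2 + 3/4)·e^(-2·u); evaluating from 3.4 to ∞ gives ≈ 0.14402, while the full integral is 3/4.
This evaluates to P = 0.1920.

P ≈ 0.192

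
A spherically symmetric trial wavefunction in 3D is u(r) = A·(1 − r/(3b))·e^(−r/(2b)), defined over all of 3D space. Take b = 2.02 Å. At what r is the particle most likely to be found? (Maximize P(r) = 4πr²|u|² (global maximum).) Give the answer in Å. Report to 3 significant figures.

Differentiate P(r) = 4πr²|u|² with respect to r and set to zero.
This gives r = b.
With b = 2.02, the most probable radial distance is 2.020 Å.

r ≈ 2.02 Å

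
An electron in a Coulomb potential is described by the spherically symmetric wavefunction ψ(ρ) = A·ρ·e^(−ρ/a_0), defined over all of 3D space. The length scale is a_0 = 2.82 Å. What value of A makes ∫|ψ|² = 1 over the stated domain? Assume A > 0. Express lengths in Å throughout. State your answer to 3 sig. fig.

We need A² ∫|f|² 4πρ² dρ = 1, taking the integral from 0 to ∞.
Carrying out the integral gives A² · 3·π·a_0^5.
So A² = (3·π·a_0^5)^(−1).
Plugging in a_0 = 2.82 yields A = 0.02439.

A ≈ 0.0244 Å^(-5/2)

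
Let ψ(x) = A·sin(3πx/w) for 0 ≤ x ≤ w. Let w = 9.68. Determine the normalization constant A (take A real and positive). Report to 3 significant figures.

A ≈ 0.455

The normalization condition is ∫|ψ|² dx = 1 from 0 to w.
Carrying out the integral gives A² · w/2.
With w = 9.68: A² = 0.2066 and A = 0.4545.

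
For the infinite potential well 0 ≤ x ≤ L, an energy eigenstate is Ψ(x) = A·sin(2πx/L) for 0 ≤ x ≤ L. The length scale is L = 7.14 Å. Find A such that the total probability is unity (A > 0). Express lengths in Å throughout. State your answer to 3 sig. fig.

Normalization requires ∫|Ψ|² dx = 1, integrated from 0 to L.
With Ψ = A·sin(2πx/L), the integral evaluates to A²·[L/2].
Hence A² = 1/[L/2].
Plugging in L = 7.14 yields A = 0.5293.

A ≈ 0.529 Å^(-1/2)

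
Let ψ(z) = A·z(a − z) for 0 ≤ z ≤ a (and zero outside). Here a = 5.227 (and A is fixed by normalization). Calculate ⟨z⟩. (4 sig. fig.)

By definition ⟨z⟩ = ∫ z |ψ(z)|² dz.
Expanding the polynomial and integrating term by term, evaluating both integrals, ⟨z⟩ = a/2.
Putting a = 5.227 gives 2.6135.

⟨z⟩ ≈ 2.614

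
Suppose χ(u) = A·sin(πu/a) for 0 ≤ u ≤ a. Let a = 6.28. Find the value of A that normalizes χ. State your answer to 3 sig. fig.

A ≈ 0.564

Normalization requires ∫|χ|² du = 1, integrated from 0 to a.
Using sin²θ = (1 − cos 2θ)/2, carrying out the integral gives A² · a/2.
Setting this equal to 1 gives A² = 1/(a/2).
Plugging in a = 6.28 yields A = 0.5643.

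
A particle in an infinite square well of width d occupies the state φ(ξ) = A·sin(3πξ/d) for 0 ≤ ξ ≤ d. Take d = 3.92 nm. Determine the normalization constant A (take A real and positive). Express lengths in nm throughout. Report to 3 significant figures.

Require ∫ |φ|² dξ = 1 over the whole domain.
With ∫₀^d sin²(nπξ/d) dξ = d/2, carrying out the integral gives A² · d/2.
Hence A² = 1/[d/2].
With d = 3.92: A² = 0.5102 and A = 0.7143.

A ≈ 0.714 nm^(-1/2)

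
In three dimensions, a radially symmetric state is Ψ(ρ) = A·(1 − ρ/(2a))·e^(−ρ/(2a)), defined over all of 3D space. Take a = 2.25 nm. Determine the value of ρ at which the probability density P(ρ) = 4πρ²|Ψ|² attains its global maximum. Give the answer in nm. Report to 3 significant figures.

Set d/dρ [P(ρ) = 4πρ²|Ψ|²] = 0 and solve for ρ > 0.
This gives ρ = a·(√(5) + 3).
With a = 2.25, the most probable radial distance is 11.78 nm.

ρ ≈ 11.8 nm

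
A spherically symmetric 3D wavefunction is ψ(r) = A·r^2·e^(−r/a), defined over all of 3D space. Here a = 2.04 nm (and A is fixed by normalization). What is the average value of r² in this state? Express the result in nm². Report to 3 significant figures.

⟨r²⟩ = ∫ r^2 |ψ|² 4πr² dr over the full domain.
Since the A² factors cancel between numerator and denominator, ⟨r²⟩ = 14·a^2.
Putting a = 2.04 gives 58.26.

⟨r^2⟩ ≈ 58.3 nm^2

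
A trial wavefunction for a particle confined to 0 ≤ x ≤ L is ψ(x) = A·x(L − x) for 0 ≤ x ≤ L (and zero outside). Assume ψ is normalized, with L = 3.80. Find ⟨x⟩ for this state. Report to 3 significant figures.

⟨x⟩ = ∫ x |ψ|² dx over the full domain.
Evaluating both integrals, ⟨x⟩ = L/2.
With L = 3.80, ⟨x⟩ = 1.900.

⟨x⟩ ≈ 1.90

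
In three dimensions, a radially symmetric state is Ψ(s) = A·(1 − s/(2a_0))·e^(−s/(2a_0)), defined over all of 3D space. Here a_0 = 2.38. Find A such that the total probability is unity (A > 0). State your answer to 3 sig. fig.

Require ∫ |Ψ|² 4πs² ds = 1 over the whole domain.
In 3D with spherical symmetry the volume element is 4πs² ds.
Carrying out the integral gives A² · 8·π·a_0^3.
Setting this equal to 1 gives A² = 1/(8·π·a_0^3).
Substituting a_0 = 2.38 gives A² = 0.002951, so A = 0.05433.

A ≈ 0.0543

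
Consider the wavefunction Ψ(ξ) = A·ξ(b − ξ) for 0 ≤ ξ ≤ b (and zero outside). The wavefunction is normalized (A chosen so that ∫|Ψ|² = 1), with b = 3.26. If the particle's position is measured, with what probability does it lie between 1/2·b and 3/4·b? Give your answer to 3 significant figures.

P ≈ 0.396

P = ∫_{1/2·b}^{3/4·b} |Ψ(ξ)|² dξ.
Since A² = 1/(b^5/30), this is the region integral divided by the full normalization integral.
In terms of u = ξ/b (A² and the length scale cancel between numerator and denominator), P = [∫_{1/2}^{3/4} u^2·(1 - u)^2 du] / [∫_{0}^{1} u^2·(1 - u)^2 du].
An antiderivative of u^2·(1 - u)^2 is u^3·(6·u^2 - 15·u + 10)/30; evaluating from 1/2 to 3/4 gives ≈ 0.013216, while the full integral is 1/30.
This works out to P = 203/512.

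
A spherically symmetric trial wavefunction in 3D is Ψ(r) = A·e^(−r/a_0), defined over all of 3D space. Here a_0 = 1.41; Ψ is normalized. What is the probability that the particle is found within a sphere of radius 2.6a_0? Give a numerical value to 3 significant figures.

Integrate the radial probability density 4πr²|Ψ|² over r ≤ 2.6a_0.
The full normalization integral is A²·[π·a_0^3] = 1, fixing A².
In terms of u = r/a_0 (A², 4π and the length scale all cancel between numerator and denominator), P = [∫_{0}^{2.6} u^2·e^(-2·u) du] / [∫_{0}^{∞} u^2·e^(-2·u) du].
With ∫ u^2·e^(-2·u) du = -(2·u^2 + 2·u + 1)·e^(-2·u)/4 + C, the region integral is 1/4 - 493·e^(-26/5)/100 and the full one is 1/4.
The region integral divided by the full integral gives P = 0.8912.

P ≈ 0.891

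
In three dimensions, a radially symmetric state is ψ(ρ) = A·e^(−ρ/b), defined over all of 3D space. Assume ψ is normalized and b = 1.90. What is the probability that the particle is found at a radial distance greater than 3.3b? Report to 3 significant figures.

Integrate the radial probability density 4πρ²|ψ|² over ρ > 3.3b.
Normalization gives A² = 1/(π·b^3).
Let u = ρ/b; then A², 4π and the length scale all cancel, so P = ∫_{3.3}^{∞} u^2·e^(-2·u) du ÷ ∫_{0}^{∞} u^2·e^(-2·u) du.
Using ∫ u^2·e^(-2·u) du = -(2·u^2 + 2·u + 1)·e^(-2·u)/4, the numerator is 1469·e^(-33/5)/200 and the denominator is 1/4.
The region integral divided by the full integral gives P = 0.03997.

P ≈ 0.0400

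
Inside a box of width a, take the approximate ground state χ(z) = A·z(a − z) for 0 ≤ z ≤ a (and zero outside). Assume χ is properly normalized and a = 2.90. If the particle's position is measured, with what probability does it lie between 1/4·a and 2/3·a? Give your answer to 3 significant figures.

P ≈ 0.687

P = ∫_{1/4·a}^{2/3·a} |χ(z)|² dz.
Since A² = 1/(a^5/30), this is the region integral divided by the full normalization integral.
Let u = z/a; then A² and the length scale cancel, so P = ∫_{1/4}^{2/3} u^2·(1 - u)^2 du ÷ ∫_{0}^{1} u^2·(1 - u)^2 du.
An antiderivative of u^2·(1 - u)^2 is u^3·(6·u^2 - 15·u + 10)/30; evaluating from 1/4 to 2/3 gives ≈ 0.022887, while the full integral is 1/30.
Taking the ratio, P = 0.6866.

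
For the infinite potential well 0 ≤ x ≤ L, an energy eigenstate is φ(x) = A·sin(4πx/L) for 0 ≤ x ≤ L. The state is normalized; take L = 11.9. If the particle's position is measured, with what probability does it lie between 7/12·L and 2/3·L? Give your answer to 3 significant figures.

P ≈ 0.152

The probability is P = ∫ |φ|² dx over [7/12·L, 2/3·L].
With A² fixed by ∫|φ|² = 1, i.e. A² = (L/2)^(−1), substitute and integrate.
In terms of u = x/L (A² and the length scale cancel between numerator and denominator), P = [∫_{7/12}^{2/3} sin(4·π·u)^2 du] / [∫_{0}^{1} sin(4·π·u)^2 du].
Using ∫ sin(4·π·u)^2 du = u/2 - sin(4·π·u)·cos(4·π·u)/(8·π), the numerator is √(3)/(16·π) + 1/24 and the denominator is 1/2.
The result is P = (√(3)/8 + π/12)/π.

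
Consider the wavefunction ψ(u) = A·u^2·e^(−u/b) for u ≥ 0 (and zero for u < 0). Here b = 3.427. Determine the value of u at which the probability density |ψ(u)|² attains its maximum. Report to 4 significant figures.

u ≈ 6.854

Differentiate |ψ(u)|² with respect to u and set to zero.
Solving yields u = 2·b.
With b = 3.427, the most probable position is 6.8540.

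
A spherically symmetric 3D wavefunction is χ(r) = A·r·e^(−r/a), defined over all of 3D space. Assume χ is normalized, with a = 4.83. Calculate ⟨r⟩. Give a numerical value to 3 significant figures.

⟨r⟩ = ∫ r |χ|² 4πr² dr over the full domain.
Using ∫₀^∞ rⁿ e^(−αr) dr = n!/αⁿ⁺¹, since the A² factors cancel between numerator and denominator, ⟨r⟩ = 5·a/2.
With a = 4.83, ⟨r⟩ = 12.08.

⟨r⟩ ≈ 12.1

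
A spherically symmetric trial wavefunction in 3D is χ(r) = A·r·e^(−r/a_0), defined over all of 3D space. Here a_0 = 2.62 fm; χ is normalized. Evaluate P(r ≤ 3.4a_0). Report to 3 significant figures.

P = ∫ |χ|² 4πr² dr over r ≤ 3.4a_0.
Normalization gives A² = 1/(3·π·a_0^5).
In terms of u = r/a_0 (A², 4π and the length scale all cancel between numerator and denominator), P = [∫_{0}^{3.4} u^4·e^(-2·u) du] / [∫_{0}^{∞} u^4·e^(-2·u) du].
An antiderivative of u^4·e^(-2·u) is -(u^4/2 + u^3 + 3·u^2/2 + 3·u/2 + 3/4)·e^(-2·u); evaluating from 0 to 3.4 gives ≈ 0.60598, while the full integral is 3/4.
Taking the ratio yields P = 0.8080.

P ≈ 0.808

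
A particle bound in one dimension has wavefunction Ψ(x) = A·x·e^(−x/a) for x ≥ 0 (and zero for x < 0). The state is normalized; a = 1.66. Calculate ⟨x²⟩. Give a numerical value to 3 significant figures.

⟨x^2⟩ ≈ 8.27

The expectation value is the |Ψ|²-weighted average of x^2: ∫ x^2|Ψ|² dx.
Recall ∫₀^∞ x^m e^(−x/β) dx = m!·β^(m+1), since the A² factors cancel between numerator and denominator, ⟨x²⟩ = 3·a^2.
With a = 1.66, ⟨x^2⟩ = 8.267.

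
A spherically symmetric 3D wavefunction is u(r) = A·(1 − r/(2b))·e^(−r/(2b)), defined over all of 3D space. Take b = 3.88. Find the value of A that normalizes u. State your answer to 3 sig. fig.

A ≈ 0.0261

The normalization condition is ∫|u|² 4πr² dr = 1 from 0 to ∞.
Using ∫₀^∞ rⁿ e^(−αr) dr = n!/αⁿ⁺¹, with u = A·(1 − r/(2b))·e^(−r/(2b)), the integral evaluates to A²·[8·π·b^3].
Hence A² = 1/[8·π·b^3].
Plugging in b = 3.88 yields A = 0.02610.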